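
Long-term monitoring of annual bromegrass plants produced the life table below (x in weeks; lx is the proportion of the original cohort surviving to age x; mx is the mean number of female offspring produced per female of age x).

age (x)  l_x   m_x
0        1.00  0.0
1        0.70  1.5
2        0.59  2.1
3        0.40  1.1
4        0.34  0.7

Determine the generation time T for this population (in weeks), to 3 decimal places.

lx·mx: 0, 1.05, 1.239, 0.44, 0.238 → R0 = 2.967
x·lx·mx: 0, 1.05, 2.478, 1.32, 0.952 → Σ = 5.8
T = 5.8 / 2.967 = 1.954837… → 1.955

1.955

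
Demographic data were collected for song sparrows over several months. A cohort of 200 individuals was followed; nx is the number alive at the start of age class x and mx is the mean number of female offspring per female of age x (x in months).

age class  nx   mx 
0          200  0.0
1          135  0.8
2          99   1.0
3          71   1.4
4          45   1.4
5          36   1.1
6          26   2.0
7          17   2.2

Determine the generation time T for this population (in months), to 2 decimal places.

lx = nx/n0 = nx/200: 1, 0.675, 0.495, 0.355, 0.225, 0.18, 0.13, 0.085
lx·mx: 0, 0.54, 0.495, 0.497, 0.315, 0.198, 0.26, 0.187 → R0 = 2.492
x·lx·mx: 0, 0.54, 0.99, 1.491, 1.26, 0.99, 1.56, 1.309 → Σ = 8.14
T = 8.14 / 2.492 = 3.266453… → 3.27

3.27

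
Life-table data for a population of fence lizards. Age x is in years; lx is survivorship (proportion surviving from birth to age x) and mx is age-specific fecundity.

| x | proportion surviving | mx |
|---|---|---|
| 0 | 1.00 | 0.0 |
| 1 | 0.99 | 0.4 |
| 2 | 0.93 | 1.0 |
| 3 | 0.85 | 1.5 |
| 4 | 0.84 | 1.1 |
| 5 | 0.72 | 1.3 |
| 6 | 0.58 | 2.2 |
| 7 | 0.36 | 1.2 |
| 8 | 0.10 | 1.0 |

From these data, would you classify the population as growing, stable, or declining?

growing

R0 = Σ lx·mx = 0 + 0.396 + 0.93 + 1.275 + 0.924 + 0.936 + 1.276 + 0.432 + 0.1 = 6.269
R0 > 1, so the population is growing.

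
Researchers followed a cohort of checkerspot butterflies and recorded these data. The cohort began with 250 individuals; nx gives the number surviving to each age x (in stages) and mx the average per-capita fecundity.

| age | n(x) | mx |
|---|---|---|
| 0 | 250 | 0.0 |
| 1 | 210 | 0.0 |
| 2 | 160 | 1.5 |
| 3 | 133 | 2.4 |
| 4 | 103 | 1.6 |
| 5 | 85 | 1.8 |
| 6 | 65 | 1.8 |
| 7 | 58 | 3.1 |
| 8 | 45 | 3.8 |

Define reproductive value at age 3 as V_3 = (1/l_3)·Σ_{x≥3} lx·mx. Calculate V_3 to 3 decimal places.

lx = nx/n0 = nx/250: 1, 0.84, 0.64, 0.532, 0.412, 0.34, 0.26, 0.232, 0.18
lx·mx for x ≥ 3: 1.2768, 0.6592, 0.612, 0.468, 0.7192, 0.684 → sum = 4.4192
V_3 = 4.4192 / l_3 = 4.4192 / 0.532 = 8.306767… → 8.307

8.307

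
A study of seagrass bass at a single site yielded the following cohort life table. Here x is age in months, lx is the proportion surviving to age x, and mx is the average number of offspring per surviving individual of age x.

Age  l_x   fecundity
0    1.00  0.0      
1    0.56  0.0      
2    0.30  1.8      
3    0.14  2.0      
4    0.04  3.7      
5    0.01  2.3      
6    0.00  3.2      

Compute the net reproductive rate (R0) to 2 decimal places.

lx·mx by age: 0, 0, 0.54, 0.28, 0.148, 0.023, 0
R0 = Σ lx·mx = 0.991 → 0.99

0.99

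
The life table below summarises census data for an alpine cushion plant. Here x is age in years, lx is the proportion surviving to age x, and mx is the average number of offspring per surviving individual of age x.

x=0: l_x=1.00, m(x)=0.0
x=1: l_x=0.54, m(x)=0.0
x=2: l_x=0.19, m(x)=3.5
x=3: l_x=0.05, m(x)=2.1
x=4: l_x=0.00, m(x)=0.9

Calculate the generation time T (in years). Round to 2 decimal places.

2.14

lx·mx: 0, 0, 0.665, 0.105, 0 → R0 = 0.77
x·lx·mx: 0, 0, 1.33, 0.315, 0 → Σ = 1.645
T = 1.645 / 0.77 = 2.136364… → 2.14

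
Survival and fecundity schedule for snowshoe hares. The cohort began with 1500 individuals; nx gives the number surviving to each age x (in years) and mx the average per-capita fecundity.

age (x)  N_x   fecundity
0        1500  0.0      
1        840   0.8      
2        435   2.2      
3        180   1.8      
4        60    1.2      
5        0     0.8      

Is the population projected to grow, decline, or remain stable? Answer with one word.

lx = nx/n0 = nx/1500: 1, 0.56, 0.29, 0.12, 0.04, 0
R0 = Σ lx·mx = 0 + 0.448 + 0.638 + 0.216 + 0.048 + 0 = 1.35
R0 > 1, so the population is growing.

growing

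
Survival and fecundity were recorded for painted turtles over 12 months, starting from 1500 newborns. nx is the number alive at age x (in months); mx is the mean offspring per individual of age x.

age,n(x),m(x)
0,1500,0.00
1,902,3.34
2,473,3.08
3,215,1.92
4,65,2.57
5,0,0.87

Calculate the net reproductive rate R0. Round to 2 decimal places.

lx = nx/n0 = nx/1500: 1, 0.60133…, 0.31533…, 0.14333…, 0.04333…, 0
lx·mx by age: 0, 2.008453…, 0.971227…, 0.2752…, 0.111367…, 0
R0 = Σ lx·mx = 3.366247… → 3.37

3.37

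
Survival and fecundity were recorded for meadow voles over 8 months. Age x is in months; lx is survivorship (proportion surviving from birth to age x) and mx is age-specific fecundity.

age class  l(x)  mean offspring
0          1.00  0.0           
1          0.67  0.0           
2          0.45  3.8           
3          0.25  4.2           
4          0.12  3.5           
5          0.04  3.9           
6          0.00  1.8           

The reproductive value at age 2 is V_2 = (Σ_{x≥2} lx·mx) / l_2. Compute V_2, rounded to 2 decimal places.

7.41

lx·mx for x ≥ 2: 1.71, 1.05, 0.42, 0.156, 0 → sum = 3.336
V_2 = 3.336 / l_2 = 3.336 / 0.45 = 7.413333… → 7.41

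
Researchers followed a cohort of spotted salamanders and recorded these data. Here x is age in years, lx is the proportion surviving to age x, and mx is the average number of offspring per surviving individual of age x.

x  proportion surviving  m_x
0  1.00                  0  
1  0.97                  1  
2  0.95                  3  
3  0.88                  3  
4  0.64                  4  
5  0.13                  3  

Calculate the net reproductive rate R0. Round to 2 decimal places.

9.41

lx·mx by age: 0, 0.97, 2.85, 2.64, 2.56, 0.39
R0 = Σ lx·mx = 9.41 → 9.41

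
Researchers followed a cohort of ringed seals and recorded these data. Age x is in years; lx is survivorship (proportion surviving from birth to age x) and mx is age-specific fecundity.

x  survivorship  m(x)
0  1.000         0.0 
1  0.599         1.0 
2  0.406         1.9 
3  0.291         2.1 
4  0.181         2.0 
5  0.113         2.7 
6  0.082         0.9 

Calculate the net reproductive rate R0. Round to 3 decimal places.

lx·mx by age: 0, 0.599, 0.7714, 0.6111, 0.362, 0.3051, 0.0738
R0 = Σ lx·mx = 2.7224 → 2.722

2.722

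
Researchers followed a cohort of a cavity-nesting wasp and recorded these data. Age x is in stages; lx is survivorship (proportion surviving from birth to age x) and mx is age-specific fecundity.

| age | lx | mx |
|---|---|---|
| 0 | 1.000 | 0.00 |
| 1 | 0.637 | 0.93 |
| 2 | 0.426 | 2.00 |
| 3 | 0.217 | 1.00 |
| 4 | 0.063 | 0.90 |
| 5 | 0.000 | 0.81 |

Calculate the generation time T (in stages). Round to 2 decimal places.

lx·mx: 0, 0.59241, 0.852, 0.217, 0.0567, 0 → R0 = 1.71811
x·lx·mx: 0, 0.59241, 1.704, 0.651, 0.2268, 0 → Σ = 3.17421
T = 3.17421 / 1.71811 = 1.847501… → 1.85

1.85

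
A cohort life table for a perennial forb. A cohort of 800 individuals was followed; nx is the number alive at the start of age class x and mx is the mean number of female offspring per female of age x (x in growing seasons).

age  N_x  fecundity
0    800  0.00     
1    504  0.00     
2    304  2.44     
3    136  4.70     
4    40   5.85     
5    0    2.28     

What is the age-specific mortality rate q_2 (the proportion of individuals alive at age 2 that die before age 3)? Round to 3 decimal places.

0.553

lx = nx/n0 = nx/800: 1, 0.63, 0.38, 0.17, 0.05, 0
q_2 = (l_2 − l_3) / l_2 = (0.38 − 0.17) / 0.38
     = 0.21 / 0.38 = 0.552632… → 0.553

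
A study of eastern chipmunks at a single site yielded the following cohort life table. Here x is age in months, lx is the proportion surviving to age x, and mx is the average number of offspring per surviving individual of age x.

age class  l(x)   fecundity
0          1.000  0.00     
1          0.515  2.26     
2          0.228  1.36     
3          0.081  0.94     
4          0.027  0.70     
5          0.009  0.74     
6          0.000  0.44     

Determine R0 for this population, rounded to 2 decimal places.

lx·mx by age: 0, 1.1639, 0.31008, 0.07614, 0.0189, 0.00666, 0
R0 = Σ lx·mx = 1.57568 → 1.58

1.58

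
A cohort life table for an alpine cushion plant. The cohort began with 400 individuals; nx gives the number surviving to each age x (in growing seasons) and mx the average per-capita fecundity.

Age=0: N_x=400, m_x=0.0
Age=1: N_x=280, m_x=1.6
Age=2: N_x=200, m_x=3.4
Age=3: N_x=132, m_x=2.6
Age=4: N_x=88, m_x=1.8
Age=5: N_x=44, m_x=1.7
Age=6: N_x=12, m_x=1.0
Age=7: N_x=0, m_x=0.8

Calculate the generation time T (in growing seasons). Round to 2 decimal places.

lx = nx/n0 = nx/400: 1, 0.7, 0.5, 0.33, 0.22, 0.11, 0.03, 0
lx·mx: 0, 1.12, 1.7, 0.858, 0.396, 0.187, 0.03, 0 → R0 = 4.291
x·lx·mx: 0, 1.12, 3.4, 2.574, 1.584, 0.935, 0.18, 0 → Σ = 9.793
T = 9.793 / 4.291 = 2.282219… → 2.28

2.28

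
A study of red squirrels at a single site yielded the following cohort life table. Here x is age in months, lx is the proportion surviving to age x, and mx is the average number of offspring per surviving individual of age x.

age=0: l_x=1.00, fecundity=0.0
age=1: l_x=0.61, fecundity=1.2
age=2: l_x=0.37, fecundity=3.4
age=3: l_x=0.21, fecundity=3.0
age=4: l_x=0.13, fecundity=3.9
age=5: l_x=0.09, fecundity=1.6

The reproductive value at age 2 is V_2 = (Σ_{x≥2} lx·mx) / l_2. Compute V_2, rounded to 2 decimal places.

lx·mx for x ≥ 2: 1.258, 0.63, 0.507, 0.144 → sum = 2.539
V_2 = 2.539 / l_2 = 2.539 / 0.37 = 6.862162… → 6.86

6.86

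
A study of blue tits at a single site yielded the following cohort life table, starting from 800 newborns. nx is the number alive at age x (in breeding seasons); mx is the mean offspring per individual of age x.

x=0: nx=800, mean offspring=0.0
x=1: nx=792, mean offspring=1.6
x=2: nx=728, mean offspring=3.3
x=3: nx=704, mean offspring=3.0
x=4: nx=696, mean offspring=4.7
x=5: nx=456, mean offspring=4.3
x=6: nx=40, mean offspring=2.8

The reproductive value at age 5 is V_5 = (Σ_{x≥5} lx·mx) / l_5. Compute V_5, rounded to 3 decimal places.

lx = nx/n0 = nx/800: 1, 0.99, 0.91, 0.88, 0.87, 0.57, 0.05
lx·mx for x ≥ 5: 2.451, 0.14 → sum = 2.591
V_5 = 2.591 / l_5 = 2.591 / 0.57 = 4.545614… → 4.546

4.546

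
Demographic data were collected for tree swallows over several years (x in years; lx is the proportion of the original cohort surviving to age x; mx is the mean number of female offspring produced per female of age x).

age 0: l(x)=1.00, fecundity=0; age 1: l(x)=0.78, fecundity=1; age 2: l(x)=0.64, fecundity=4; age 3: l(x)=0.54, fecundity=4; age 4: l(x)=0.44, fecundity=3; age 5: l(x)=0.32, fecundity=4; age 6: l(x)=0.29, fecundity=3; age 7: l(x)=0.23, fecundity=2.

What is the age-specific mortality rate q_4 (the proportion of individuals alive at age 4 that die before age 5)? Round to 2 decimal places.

q_4 = (l_4 − l_5) / l_4 = (0.44 − 0.32) / 0.44
     = 0.12 / 0.44 = 0.272727… → 0.27

0.27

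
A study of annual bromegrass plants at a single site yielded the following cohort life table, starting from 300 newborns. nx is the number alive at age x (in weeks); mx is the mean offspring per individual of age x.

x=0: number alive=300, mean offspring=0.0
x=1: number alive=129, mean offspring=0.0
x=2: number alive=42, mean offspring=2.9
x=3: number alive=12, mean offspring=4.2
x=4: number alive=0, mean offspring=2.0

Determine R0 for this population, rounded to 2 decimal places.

0.57

lx = nx/n0 = nx/300: 1, 0.43, 0.14, 0.04, 0
lx·mx by age: 0, 0, 0.406, 0.168, 0
R0 = Σ lx·mx = 0.574 → 0.57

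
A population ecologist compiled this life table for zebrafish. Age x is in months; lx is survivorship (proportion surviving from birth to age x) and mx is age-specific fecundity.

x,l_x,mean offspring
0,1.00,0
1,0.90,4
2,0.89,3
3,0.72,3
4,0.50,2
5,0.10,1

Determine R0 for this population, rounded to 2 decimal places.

lx·mx by age: 0, 3.6, 2.67, 2.16, 1, 0.1
R0 = Σ lx·mx = 9.53 → 9.53

9.53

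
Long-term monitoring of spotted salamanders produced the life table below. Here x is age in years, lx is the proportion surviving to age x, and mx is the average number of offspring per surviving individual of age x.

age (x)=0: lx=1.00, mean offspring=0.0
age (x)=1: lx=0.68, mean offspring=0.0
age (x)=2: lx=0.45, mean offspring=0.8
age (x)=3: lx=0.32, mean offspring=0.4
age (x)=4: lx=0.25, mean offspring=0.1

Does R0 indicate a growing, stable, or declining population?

R0 = Σ lx·mx = 0 + 0 + 0.36 + 0.128 + 0.025 = 0.513
R0 < 1, so the population is declining.

declining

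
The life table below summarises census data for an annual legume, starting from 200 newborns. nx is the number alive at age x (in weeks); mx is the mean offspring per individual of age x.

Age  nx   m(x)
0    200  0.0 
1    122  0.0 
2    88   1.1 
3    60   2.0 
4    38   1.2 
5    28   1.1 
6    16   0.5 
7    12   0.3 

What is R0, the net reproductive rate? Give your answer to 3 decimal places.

lx = nx/n0 = nx/200: 1, 0.61, 0.44, 0.3, 0.19, 0.14, 0.08, 0.06
lx·mx by age: 0, 0, 0.484, 0.6, 0.228, 0.154, 0.04, 0.018
R0 = Σ lx·mx = 1.524 → 1.524

1.524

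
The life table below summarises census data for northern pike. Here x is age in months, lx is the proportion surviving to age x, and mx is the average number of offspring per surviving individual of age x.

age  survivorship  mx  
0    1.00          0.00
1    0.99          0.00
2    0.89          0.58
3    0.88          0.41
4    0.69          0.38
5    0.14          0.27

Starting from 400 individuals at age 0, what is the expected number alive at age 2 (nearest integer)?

Expected survivors = N0 · l_2 = 400 × 0.89 = 356 → 356

356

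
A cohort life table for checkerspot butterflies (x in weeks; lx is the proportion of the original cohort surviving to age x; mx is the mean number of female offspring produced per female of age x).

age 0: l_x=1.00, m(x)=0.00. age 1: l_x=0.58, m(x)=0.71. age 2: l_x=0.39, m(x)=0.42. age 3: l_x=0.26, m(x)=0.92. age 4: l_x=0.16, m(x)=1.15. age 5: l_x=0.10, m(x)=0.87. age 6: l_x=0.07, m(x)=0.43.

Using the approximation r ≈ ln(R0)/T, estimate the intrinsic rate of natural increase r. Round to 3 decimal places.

0.044

R0 = Σ lx·mx = 0 + 0.4118 + 0.1638 + 0.2392 + 0.184 + 0.087 + 0.0301 = 1.1159
Σ x·lx·mx = 2.8086; T = 2.8086/1.1159 = 2.51689…
r ≈ ln(R0)/T = ln(1.1159)/2.51689… = 0.04357… → 0.044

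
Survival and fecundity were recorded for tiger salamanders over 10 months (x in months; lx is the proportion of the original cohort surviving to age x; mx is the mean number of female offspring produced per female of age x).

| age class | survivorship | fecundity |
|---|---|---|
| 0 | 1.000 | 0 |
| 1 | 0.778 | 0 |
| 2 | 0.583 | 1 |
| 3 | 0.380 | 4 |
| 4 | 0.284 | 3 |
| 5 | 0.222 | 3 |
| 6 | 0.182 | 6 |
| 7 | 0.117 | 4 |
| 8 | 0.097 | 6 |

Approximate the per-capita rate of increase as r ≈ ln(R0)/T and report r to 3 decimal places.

0.375

R0 = Σ lx·mx = 0 + 0 + 0.583 + 1.52 + 0.852 + 0.666 + 1.092 + 0.468 + 0.582 = 5.763
Σ x·lx·mx = 26.948; T = 26.948/5.763 = 4.67604…
r ≈ ln(R0)/T = ln(5.763)/4.67604… = 0.37456… → 0.375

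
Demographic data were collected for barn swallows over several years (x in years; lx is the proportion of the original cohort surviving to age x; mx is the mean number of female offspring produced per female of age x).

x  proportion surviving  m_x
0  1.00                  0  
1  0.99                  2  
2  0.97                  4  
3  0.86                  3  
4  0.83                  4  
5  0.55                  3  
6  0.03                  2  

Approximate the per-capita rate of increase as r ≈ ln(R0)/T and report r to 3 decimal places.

R0 = Σ lx·mx = 0 + 1.98 + 3.88 + 2.58 + 3.32 + 1.65 + 0.06 = 13.47
Σ x·lx·mx = 39.37; T = 39.37/13.47 = 2.92279…
r ≈ ln(R0)/T = ln(13.47)/2.92279… = 0.88972… → 0.890

0.890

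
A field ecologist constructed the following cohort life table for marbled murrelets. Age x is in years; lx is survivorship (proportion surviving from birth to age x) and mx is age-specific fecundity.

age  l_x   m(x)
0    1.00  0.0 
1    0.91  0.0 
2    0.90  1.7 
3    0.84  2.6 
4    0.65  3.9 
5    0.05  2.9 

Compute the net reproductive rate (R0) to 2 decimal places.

lx·mx by age: 0, 0, 1.53, 2.184, 2.535, 0.145
R0 = Σ lx·mx = 6.394 → 6.39

6.39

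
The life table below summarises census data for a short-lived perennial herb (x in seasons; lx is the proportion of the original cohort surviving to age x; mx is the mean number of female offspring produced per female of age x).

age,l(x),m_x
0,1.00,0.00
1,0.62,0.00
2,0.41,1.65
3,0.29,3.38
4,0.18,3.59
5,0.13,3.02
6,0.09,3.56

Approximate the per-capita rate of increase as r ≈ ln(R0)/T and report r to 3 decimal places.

0.309

R0 = Σ lx·mx = 0 + 0 + 0.6765 + 0.9802 + 0.6462 + 0.3926 + 0.3204 = 3.0159
Σ x·lx·mx = 10.7638; T = 10.7638/3.0159 = 3.56902…
r ≈ ln(R0)/T = ln(3.0159)/3.56902… = 0.3093… → 0.309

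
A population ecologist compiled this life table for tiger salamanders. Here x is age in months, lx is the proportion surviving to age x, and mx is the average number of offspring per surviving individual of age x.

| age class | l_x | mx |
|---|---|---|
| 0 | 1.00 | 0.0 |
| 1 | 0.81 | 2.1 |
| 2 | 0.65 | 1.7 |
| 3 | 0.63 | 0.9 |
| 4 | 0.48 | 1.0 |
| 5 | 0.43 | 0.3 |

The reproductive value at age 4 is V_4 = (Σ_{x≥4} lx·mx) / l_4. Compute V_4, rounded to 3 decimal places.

lx·mx for x ≥ 4: 0.48, 0.129 → sum = 0.609
V_4 = 0.609 / l_4 = 0.609 / 0.48 = 1.26875 → 1.269

1.269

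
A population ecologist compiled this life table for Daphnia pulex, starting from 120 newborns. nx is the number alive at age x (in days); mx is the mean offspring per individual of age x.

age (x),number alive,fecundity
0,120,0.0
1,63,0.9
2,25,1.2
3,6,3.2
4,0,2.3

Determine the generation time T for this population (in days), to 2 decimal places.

1.65

lx = nx/n0 = nx/120: 1, 0.525, 0.20833…, 0.05, 0
lx·mx: 0, 0.4725, 0.25…, 0.16, 0 → R0 = 0.8825…
x·lx·mx: 0, 0.4725, 0.5…, 0.48, 0 → Σ = 1.4525…
T = 1.4525… / 0.8825… = 1.645892… → 1.65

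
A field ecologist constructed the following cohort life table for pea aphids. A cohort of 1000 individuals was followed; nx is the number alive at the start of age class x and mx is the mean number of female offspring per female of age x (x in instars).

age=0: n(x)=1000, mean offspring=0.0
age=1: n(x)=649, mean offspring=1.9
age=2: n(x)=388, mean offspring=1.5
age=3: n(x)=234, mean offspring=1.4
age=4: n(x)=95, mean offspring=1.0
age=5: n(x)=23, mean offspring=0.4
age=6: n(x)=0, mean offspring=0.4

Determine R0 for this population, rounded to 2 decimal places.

2.25

lx = nx/n0 = nx/1000: 1, 0.649, 0.388, 0.234, 0.095, 0.023, 0
lx·mx by age: 0, 1.2331, 0.582, 0.3276, 0.095, 0.0092, 0
R0 = Σ lx·mx = 2.2469 → 2.25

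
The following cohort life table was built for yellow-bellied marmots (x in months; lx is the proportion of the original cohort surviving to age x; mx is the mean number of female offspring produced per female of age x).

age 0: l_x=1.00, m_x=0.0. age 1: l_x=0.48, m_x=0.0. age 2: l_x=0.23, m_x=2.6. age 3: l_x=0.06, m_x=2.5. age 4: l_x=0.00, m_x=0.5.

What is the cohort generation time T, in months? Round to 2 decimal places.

2.20

lx·mx: 0, 0, 0.598, 0.15, 0 → R0 = 0.748
x·lx·mx: 0, 0, 1.196, 0.45, 0 → Σ = 1.646
T = 1.646 / 0.748 = 2.200535… → 2.20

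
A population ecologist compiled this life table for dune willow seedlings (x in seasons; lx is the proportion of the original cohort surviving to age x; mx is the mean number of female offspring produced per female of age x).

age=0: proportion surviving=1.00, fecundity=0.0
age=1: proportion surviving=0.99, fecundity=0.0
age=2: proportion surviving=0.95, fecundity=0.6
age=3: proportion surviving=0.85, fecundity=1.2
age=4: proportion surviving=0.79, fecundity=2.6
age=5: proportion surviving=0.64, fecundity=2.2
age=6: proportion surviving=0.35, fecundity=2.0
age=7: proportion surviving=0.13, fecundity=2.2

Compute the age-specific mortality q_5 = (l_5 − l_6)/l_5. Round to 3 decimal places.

0.453

q_5 = (l_5 − l_6) / l_5 = (0.64 − 0.35) / 0.64
     = 0.29 / 0.64 = 0.453125 → 0.453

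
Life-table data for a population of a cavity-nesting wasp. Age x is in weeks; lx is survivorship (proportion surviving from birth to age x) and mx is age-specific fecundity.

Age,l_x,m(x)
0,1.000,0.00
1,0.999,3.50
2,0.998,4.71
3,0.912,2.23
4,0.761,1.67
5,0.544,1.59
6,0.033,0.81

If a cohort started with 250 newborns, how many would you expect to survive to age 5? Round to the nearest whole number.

Expected survivors = N0 · l_5 = 250 × 0.544 = 136 → 136

136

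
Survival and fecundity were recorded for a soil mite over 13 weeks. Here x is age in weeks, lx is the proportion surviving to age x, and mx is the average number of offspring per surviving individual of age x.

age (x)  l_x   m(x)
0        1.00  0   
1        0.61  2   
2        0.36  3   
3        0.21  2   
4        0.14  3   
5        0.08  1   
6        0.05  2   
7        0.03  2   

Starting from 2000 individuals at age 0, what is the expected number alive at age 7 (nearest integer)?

60

Expected survivors = N0 · l_7 = 2000 × 0.03 = 60 → 60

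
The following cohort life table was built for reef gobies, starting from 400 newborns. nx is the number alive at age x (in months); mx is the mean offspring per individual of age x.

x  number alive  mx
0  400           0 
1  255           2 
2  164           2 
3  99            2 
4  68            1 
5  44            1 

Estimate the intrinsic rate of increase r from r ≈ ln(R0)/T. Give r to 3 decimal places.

0.537

lx = nx/n0 = nx/400: 1, 0.6375, 0.41, 0.2475, 0.17, 0.11
R0 = Σ lx·mx = 0 + 1.275 + 0.82 + 0.495 + 0.17 + 0.11 = 2.87
Σ x·lx·mx = 5.63; T = 5.63/2.87 = 1.96167…
r ≈ ln(R0)/T = ln(2.87)/1.96167… = 0.53746… → 0.537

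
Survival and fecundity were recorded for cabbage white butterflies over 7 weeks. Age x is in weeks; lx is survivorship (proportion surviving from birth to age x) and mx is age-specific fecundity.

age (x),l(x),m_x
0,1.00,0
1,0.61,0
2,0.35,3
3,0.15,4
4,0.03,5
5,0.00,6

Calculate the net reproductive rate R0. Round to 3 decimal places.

lx·mx by age: 0, 0, 1.05, 0.6, 0.15, 0
R0 = Σ lx·mx = 1.8 → 1.800

1.800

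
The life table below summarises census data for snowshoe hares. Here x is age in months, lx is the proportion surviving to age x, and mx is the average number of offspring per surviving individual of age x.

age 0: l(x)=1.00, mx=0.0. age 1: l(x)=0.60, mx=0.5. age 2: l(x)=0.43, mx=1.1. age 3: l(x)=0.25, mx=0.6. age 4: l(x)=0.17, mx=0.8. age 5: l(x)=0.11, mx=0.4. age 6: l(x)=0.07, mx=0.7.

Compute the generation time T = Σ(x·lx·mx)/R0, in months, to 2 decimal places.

2.39

lx·mx: 0, 0.3, 0.473, 0.15, 0.136, 0.044, 0.049 → R0 = 1.152
x·lx·mx: 0, 0.3, 0.946, 0.45, 0.544, 0.22, 0.294 → Σ = 2.754
T = 2.754 / 1.152 = 2.390625 → 2.39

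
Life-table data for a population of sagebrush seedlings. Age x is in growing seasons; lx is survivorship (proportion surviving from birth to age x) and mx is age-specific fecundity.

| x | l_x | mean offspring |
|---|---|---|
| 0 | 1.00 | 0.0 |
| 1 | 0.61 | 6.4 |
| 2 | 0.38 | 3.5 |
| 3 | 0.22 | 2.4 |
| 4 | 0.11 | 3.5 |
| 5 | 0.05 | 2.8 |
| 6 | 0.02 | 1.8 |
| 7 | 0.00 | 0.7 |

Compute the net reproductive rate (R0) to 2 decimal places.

lx·mx by age: 0, 3.904, 1.33, 0.528, 0.385, 0.14, 0.036, 0
R0 = Σ lx·mx = 6.323 → 6.32

6.32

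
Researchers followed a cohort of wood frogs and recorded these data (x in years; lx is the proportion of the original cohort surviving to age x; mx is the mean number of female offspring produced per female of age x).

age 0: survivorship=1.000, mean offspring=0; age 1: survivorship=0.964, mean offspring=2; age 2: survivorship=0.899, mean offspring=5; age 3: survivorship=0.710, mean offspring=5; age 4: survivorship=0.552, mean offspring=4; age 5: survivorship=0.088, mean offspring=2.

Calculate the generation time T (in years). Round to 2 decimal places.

lx·mx: 0, 1.928, 4.495, 3.55, 2.208, 0.176 → R0 = 12.357
x·lx·mx: 0, 1.928, 8.99, 10.65, 8.832, 0.88 → Σ = 31.28
T = 31.28 / 12.357 = 2.531359… → 2.53

2.53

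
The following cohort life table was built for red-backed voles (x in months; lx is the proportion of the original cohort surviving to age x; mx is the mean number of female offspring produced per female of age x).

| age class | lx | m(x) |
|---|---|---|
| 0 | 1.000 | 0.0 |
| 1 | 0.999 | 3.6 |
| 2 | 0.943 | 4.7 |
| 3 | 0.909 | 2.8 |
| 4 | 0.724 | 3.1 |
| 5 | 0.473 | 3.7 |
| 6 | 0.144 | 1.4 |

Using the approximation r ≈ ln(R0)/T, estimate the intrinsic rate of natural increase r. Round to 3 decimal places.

1.019

R0 = Σ lx·mx = 0 + 3.5964 + 4.4321 + 2.5452 + 2.2444 + 1.7501 + 0.2016 = 14.7698
Σ x·lx·mx = 39.0339; T = 39.0339/14.7698 = 2.64282…
r ≈ ln(R0)/T = ln(14.7698)/2.64282… = 1.01883… → 1.019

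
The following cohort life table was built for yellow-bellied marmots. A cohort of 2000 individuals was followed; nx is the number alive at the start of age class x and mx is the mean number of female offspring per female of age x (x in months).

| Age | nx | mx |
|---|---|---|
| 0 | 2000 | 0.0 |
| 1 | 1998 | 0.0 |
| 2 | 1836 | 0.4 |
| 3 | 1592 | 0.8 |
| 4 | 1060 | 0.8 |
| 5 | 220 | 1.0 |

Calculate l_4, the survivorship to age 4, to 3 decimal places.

0.530

l_4 = n_4/n_0 = 1060/2000 = 0.53 → 0.530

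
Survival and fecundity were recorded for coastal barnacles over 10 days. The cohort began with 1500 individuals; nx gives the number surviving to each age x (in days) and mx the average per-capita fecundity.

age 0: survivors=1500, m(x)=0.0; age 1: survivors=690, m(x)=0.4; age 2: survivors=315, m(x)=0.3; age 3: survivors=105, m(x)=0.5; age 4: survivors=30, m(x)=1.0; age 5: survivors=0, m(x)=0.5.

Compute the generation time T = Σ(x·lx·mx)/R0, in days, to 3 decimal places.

1.639

lx = nx/n0 = nx/1500: 1, 0.46, 0.21, 0.07, 0.02, 0
lx·mx: 0, 0.184, 0.063, 0.035, 0.02, 0 → R0 = 0.302
x·lx·mx: 0, 0.184, 0.126, 0.105, 0.08, 0 → Σ = 0.495
T = 0.495 / 0.302 = 1.639073… → 1.639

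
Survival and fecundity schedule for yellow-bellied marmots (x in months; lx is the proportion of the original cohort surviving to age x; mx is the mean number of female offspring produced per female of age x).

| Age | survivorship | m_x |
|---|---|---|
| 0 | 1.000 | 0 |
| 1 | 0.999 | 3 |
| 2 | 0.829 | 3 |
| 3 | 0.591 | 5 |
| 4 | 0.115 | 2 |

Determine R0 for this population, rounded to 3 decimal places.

8.669

lx·mx by age: 0, 2.997, 2.487, 2.955, 0.23
R0 = Σ lx·mx = 8.669 → 8.669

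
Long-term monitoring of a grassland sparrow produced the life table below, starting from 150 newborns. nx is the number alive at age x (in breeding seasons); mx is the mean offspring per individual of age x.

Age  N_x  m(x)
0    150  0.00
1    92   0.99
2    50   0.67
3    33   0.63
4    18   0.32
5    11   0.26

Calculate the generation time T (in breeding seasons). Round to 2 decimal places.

1.67

lx = nx/n0 = nx/150: 1, 0.61333…, 0.33333…, 0.22, 0.12, 0.07333…
lx·mx: 0, 0.6072…, 0.223333…, 0.1386, 0.0384, 0.019067… → R0 = 1.0266…
x·lx·mx: 0, 0.6072…, 0.446667…, 0.4158, 0.1536, 0.095333… → Σ = 1.7186…
T = 1.7186… / 1.0266… = 1.67407… → 1.67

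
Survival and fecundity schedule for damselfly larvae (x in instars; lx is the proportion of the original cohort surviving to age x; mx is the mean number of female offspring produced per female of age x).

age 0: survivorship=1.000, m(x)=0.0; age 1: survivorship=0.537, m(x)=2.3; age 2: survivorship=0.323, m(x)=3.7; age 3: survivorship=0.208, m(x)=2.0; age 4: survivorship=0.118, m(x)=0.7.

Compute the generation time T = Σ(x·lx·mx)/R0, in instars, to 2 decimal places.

lx·mx: 0, 1.2351, 1.1951, 0.416, 0.0826 → R0 = 2.9288
x·lx·mx: 0, 1.2351, 2.3902, 1.248, 0.3304 → Σ = 5.2037
T = 5.2037 / 2.9288 = 1.776734… → 1.78

1.78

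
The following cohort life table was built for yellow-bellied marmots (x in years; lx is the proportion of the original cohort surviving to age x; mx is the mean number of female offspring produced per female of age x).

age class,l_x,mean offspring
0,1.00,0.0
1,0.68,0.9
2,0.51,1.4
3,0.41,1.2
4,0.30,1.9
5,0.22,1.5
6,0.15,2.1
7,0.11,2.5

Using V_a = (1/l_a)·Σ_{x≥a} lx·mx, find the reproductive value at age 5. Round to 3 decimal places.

4.182

lx·mx for x ≥ 5: 0.33, 0.315, 0.275 → sum = 0.92
V_5 = 0.92 / l_5 = 0.92 / 0.22 = 4.181818… → 4.182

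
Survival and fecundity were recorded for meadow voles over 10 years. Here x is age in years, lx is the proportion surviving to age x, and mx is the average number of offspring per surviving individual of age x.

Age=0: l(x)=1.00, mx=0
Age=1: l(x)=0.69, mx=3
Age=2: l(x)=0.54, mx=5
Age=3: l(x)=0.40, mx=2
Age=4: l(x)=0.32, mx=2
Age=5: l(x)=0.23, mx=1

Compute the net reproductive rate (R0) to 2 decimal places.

6.44

lx·mx by age: 0, 2.07, 2.7, 0.8, 0.64, 0.23
R0 = Σ lx·mx = 6.44 → 6.44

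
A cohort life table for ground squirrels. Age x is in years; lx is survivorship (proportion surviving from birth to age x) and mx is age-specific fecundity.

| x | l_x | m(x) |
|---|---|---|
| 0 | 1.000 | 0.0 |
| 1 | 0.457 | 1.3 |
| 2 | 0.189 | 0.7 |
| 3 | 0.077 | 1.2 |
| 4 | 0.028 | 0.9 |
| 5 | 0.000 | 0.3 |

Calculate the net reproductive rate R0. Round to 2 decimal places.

lx·mx by age: 0, 0.5941, 0.1323, 0.0924, 0.0252, 0
R0 = Σ lx·mx = 0.844 → 0.84

0.84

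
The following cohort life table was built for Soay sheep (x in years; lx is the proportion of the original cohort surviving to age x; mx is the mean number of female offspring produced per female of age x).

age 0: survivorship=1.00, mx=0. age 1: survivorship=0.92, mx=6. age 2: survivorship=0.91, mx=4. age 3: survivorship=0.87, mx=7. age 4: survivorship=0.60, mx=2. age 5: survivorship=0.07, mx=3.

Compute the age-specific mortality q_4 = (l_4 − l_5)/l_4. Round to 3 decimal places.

q_4 = (l_4 − l_5) / l_4 = (0.6 − 0.07) / 0.6
     = 0.53 / 0.6 = 0.883333… → 0.883

0.883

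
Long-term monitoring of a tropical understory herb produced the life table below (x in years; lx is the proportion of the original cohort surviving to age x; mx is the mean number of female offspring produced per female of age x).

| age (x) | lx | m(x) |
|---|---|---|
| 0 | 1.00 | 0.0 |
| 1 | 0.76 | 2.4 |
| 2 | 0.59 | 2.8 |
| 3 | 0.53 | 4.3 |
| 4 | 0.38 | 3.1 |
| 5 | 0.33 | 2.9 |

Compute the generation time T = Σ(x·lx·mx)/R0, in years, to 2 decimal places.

2.72

lx·mx: 0, 1.824, 1.652, 2.279, 1.178, 0.957 → R0 = 7.89
x·lx·mx: 0, 1.824, 3.304, 6.837, 4.712, 4.785 → Σ = 21.462
T = 21.462 / 7.89 = 2.720152… → 2.72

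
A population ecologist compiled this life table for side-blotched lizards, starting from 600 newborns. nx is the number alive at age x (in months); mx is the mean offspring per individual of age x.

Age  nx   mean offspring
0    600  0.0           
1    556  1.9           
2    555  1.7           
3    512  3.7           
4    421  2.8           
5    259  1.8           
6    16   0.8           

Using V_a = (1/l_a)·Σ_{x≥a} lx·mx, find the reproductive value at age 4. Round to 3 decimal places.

3.938

lx = nx/n0 = nx/600: 1, 0.92667…, 0.925, 0.85333…, 0.70167…, 0.43167…, 0.02667…
lx·mx for x ≥ 4: 1.964667…, 0.777…, 0.021333… → sum = 2.763…
V_4 = 2.763… / l_4 = 2.763… / 0.701667… = 3.937767… → 3.938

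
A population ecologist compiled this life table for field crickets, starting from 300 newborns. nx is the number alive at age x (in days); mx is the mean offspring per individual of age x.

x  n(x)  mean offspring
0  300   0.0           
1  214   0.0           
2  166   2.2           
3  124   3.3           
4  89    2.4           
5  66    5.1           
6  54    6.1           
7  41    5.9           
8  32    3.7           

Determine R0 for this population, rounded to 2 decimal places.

lx = nx/n0 = nx/300: 1, 0.71333…, 0.55333…, 0.41333…, 0.29667…, 0.22, 0.18, 0.13667…, 0.10667…
lx·mx by age: 0, 0, 1.217333…, 1.364…, 0.712…, 1.122, 1.098, 0.806333…, 0.394667…
R0 = Σ lx·mx = 6.714333… → 6.71

6.71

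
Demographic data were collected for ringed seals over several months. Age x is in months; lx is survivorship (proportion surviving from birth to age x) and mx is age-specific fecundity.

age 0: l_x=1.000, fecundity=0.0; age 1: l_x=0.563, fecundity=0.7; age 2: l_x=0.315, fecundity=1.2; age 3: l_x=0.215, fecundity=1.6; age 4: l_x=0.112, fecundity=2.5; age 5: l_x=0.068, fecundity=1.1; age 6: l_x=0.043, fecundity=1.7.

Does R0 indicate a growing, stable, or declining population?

R0 = Σ lx·mx = 0 + 0.3941 + 0.378 + 0.344 + 0.28 + 0.0748 + 0.0731 = 1.544
R0 > 1, so the population is growing.

growing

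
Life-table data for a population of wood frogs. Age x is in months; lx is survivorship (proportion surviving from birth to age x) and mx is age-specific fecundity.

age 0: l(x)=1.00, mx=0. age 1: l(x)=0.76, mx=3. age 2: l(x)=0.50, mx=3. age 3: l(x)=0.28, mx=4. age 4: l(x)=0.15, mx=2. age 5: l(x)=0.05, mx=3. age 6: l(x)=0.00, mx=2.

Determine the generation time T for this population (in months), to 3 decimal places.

lx·mx: 0, 2.28, 1.5, 1.12, 0.3, 0.15, 0 → R0 = 5.35
x·lx·mx: 0, 2.28, 3, 3.36, 1.2, 0.75, 0 → Σ = 10.59
T = 10.59 / 5.35 = 1.979439… → 1.979

1.979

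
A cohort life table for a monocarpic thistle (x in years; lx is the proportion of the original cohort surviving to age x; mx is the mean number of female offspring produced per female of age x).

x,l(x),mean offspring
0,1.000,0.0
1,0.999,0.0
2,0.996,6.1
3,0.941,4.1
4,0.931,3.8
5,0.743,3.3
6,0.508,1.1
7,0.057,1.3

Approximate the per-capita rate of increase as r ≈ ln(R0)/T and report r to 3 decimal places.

0.860

R0 = Σ lx·mx = 0 + 0 + 6.0756 + 3.8581 + 3.5378 + 2.4519 + 0.5588 + 0.0741 = 16.5563
Σ x·lx·mx = 54.0077; T = 54.0077/16.5563 = 3.26206…
r ≈ ln(R0)/T = ln(16.5563)/3.26206… = 0.86043… → 0.860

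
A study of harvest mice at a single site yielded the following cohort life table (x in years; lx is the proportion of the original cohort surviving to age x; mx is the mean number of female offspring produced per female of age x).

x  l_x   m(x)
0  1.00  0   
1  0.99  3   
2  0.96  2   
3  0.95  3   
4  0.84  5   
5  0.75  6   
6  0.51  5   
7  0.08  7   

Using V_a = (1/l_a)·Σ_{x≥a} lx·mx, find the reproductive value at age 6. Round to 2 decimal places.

lx·mx for x ≥ 6: 2.55, 0.56 → sum = 3.11
V_6 = 3.11 / l_6 = 3.11 / 0.51 = 6.098039… → 6.10

6.10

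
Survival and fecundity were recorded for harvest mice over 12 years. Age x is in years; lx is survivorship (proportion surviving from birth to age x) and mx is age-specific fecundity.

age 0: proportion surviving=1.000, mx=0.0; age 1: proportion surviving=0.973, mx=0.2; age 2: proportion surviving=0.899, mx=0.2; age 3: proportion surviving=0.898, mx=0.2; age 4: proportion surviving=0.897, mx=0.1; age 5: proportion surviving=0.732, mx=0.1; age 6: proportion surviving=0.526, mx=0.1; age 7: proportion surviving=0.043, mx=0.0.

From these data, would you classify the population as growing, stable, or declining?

declining

R0 = Σ lx·mx = 0 + 0.1946 + 0.1798 + 0.1796 + 0.0897 + 0.0732 + 0.0526 + 0 = 0.7695
R0 < 1, so the population is declining.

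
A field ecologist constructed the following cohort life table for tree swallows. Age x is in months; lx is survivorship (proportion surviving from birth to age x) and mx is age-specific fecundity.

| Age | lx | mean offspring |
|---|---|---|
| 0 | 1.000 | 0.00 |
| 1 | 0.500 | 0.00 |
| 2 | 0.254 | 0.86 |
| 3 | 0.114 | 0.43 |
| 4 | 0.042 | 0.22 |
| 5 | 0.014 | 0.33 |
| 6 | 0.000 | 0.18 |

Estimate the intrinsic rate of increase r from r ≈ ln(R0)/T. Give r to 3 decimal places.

R0 = Σ lx·mx = 0 + 0 + 0.21844 + 0.04902 + 0.00924 + 0.00462 + 0 = 0.28132
Σ x·lx·mx = 0.644; T = 0.644/0.28132 = 2.28921…
r ≈ ln(R0)/T = ln(0.28132)/2.28921… = -0.55402… → -0.554

-0.554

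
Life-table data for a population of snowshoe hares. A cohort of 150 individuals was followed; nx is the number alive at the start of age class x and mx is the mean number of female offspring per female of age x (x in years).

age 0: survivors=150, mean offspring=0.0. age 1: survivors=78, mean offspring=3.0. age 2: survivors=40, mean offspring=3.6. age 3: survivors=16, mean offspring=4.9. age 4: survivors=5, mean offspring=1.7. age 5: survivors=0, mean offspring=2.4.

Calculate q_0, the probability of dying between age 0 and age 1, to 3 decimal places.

0.480

lx = nx/n0 = nx/150: 1, 0.52, 0.26667…, 0.10667…, 0.03333…, 0
q_0 = (l_0 − l_1) / l_0 = (1 − 0.52) / 1
     = 0.48 / 1 = 0.48 → 0.480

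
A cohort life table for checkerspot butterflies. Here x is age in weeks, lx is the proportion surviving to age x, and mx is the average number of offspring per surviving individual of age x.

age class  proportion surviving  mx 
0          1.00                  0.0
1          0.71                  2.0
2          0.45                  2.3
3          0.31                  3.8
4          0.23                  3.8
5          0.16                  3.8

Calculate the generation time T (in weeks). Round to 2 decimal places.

2.65

lx·mx: 0, 1.42, 1.035, 1.178, 0.874, 0.608 → R0 = 5.115
x·lx·mx: 0, 1.42, 2.07, 3.534, 3.496, 3.04 → Σ = 13.56
T = 13.56 / 5.115 = 2.651026… → 2.65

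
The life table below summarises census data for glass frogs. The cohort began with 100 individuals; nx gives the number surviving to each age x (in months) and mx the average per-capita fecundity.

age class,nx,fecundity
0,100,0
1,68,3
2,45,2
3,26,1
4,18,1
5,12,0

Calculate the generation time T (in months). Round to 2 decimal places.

1.58

lx = nx/n0 = nx/100: 1, 0.68, 0.45, 0.26, 0.18, 0.12
lx·mx: 0, 2.04, 0.9, 0.26, 0.18, 0 → R0 = 3.38
x·lx·mx: 0, 2.04, 1.8, 0.78, 0.72, 0 → Σ = 5.34
T = 5.34 / 3.38 = 1.579882… → 1.58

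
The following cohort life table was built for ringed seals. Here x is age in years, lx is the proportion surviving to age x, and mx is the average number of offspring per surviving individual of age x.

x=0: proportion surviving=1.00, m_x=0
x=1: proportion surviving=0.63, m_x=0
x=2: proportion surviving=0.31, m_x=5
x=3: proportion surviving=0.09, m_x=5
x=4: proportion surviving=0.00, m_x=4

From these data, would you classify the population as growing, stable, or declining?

growing

R0 = Σ lx·mx = 0 + 0 + 1.55 + 0.45 + 0 = 2
R0 > 1, so the population is growing.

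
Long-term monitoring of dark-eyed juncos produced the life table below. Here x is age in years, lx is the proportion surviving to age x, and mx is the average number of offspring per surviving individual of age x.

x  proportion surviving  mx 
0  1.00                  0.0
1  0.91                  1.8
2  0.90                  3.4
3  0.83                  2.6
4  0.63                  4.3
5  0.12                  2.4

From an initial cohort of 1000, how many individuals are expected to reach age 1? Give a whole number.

Expected survivors = N0 · l_1 = 1000 × 0.91 = 910 → 910

910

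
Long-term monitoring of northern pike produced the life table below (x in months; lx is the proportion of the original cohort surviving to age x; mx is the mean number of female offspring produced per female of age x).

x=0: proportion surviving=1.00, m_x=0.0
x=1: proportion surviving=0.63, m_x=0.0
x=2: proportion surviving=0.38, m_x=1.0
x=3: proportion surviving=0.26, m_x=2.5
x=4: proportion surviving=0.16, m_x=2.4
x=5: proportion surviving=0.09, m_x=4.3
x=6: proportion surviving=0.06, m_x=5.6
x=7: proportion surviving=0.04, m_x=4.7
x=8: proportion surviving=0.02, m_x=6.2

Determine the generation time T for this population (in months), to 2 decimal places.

4.29

lx·mx: 0, 0, 0.38, 0.65, 0.384, 0.387, 0.336, 0.188, 0.124 → R0 = 2.449
x·lx·mx: 0, 0, 0.76, 1.95, 1.536, 1.935, 2.016, 1.316, 0.992 → Σ = 10.505
T = 10.505 / 2.449 = 4.289506… → 4.29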